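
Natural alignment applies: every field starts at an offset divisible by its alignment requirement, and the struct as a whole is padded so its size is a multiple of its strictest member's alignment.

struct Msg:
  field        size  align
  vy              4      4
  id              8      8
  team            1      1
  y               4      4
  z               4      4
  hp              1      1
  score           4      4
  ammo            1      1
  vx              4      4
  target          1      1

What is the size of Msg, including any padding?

@0: vy [4B, align 4] → 4
+4 pad (align 8)
@8: id [8B, align 8] → 16
@16: team [1B, align 1] → 17
+3 pad (align 4)
@20: y [4B, align 4] → 24
@24: z [4B, align 4] → 28
@28: hp [1B, align 1] → 29
+3 pad (align 4)
@32: score [4B, align 4] → 36
@36: ammo [1B, align 1] → 37
+3 pad (align 4)
@40: vx [4B, align 4] → 44
@44: target [1B, align 1] → 45
+3 tail pad (align 8)
size 48, align 8

48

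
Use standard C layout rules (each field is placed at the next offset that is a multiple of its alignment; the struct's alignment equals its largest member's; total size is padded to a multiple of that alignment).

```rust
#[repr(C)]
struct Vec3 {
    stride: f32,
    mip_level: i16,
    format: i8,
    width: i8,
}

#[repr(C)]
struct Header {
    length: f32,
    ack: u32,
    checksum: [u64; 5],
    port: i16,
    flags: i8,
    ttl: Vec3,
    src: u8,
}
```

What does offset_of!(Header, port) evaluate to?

Vec3: @0: stride [4B, align 4] → 4; @4: mip_level [2B, align 2] → 6; @6: format [1B, align 1] → 7; @7: width [1B, align 1] → 8; size 8, align 4
@0: length [4B, align 4] → 4
@4: ack [4B, align 4] → 8
@8: checksum [40B, align 8] → 48
@48: port [2B, align 2] → 50

48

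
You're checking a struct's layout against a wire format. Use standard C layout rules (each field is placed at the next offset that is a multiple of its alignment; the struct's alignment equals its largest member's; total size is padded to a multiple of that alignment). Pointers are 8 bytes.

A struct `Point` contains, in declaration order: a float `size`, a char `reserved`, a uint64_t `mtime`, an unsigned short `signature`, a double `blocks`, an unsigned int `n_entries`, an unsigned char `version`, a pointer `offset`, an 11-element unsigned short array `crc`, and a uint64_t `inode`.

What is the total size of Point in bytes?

0..4  size  (4B, 4-aligned)
4..5  reserved  (1B, 1-aligned)
5..8  -- padding (3B)
8..16  mtime  (8B, 8-aligned)
16..18  signature  (2B, 2-aligned)
18..24  -- padding (6B)
24..32  blocks  (8B, 8-aligned)
32..36  n_entries  (4B, 4-aligned)
36..37  version  (1B, 1-aligned)
37..40  -- padding (3B)
40..48  offset  (8B, 8-aligned)
48..70  crc  (22B, 2-aligned)
70..72  -- padding (2B)
72..80  inode  (8B, 8-aligned)
sizeof = 80, alignof = 8

80 bytes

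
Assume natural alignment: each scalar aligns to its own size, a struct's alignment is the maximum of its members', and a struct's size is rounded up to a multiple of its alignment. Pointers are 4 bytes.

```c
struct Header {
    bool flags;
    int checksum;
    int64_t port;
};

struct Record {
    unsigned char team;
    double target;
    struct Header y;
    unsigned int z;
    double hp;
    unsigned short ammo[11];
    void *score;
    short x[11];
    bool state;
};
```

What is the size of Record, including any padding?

104 bytes

Header: flags at 0 (size 1, align 1) → ends 1; pad 3 to align 4 for checksum; checksum at 4 (size 4, align 4) → ends 8; port at 8 (size 8, align 8) → ends 16; total 16 bytes, alignment 8
team at 0 (size 1, align 1) → ends 1
pad 7 to align 8 for target
target at 8 (size 8, align 8) → ends 16
y at 16 (size 16, align 8) → ends 32
z at 32 (size 4, align 4) → ends 36
pad 4 to align 8 for hp
hp at 40 (size 8, align 8) → ends 48
ammo at 48 (size 22, align 2) → ends 70
pad 2 to align 4 for score
score at 72 (size 4, align 4) → ends 76
x at 76 (size 22, align 2) → ends 98
state at 98 (size 1, align 1) → ends 99
tail pad 5 to reach multiple of 8
total 104 bytes, alignment 8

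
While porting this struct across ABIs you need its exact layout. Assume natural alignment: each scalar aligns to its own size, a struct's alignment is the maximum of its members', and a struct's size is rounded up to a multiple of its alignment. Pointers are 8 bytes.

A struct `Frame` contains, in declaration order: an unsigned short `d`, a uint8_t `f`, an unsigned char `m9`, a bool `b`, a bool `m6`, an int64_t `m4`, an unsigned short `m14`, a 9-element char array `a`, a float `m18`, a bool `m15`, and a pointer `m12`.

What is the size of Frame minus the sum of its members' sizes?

d at 0 (size 2, align 2) → ends 2
f at 2 (size 1, align 1) → ends 3
m9 at 3 (size 1, align 1) → ends 4
b at 4 (size 1, align 1) → ends 5
m6 at 5 (size 1, align 1) → ends 6
pad 2 to align 8 for m4
m4 at 8 (size 8, align 8) → ends 16
m14 at 16 (size 2, align 2) → ends 18
a at 18 (size 9, align 1) → ends 27
pad 1 to align 4 for m18
m18 at 28 (size 4, align 4) → ends 32
m15 at 32 (size 1, align 1) → ends 33
pad 7 to align 8 for m12
m12 at 40 (size 8, align 8) → ends 48
total 48 bytes, alignment 8
data bytes 38, size 48 → padding 10

10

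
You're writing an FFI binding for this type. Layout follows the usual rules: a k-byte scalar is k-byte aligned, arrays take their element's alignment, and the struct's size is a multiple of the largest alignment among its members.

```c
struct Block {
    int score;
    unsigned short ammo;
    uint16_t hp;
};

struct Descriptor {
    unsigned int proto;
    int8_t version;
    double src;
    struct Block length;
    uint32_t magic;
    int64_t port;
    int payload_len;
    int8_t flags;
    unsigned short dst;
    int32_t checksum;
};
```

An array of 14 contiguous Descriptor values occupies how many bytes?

784

Block: score at 0 (size 4, align 4) → ends 4; ammo at 4 (size 2, align 2) → ends 6; hp at 6 (size 2, align 2) → ends 8; total 8 bytes, alignment 4
proto at 0 (size 4, align 4) → ends 4
version at 4 (size 1, align 1) → ends 5
pad 3 to align 8 for src
src at 8 (size 8, align 8) → ends 16
length at 16 (size 8, align 4) → ends 24
magic at 24 (size 4, align 4) → ends 28
pad 4 to align 8 for port
port at 32 (size 8, align 8) → ends 40
payload_len at 40 (size 4, align 4) → ends 44
flags at 44 (size 1, align 1) → ends 45
pad 1 to align 2 for dst
dst at 46 (size 2, align 2) → ends 48
checksum at 48 (size 4, align 4) → ends 52
tail pad 4 to reach multiple of 8
total 56 bytes, alignment 8
array of 14: 14 × 56 = 784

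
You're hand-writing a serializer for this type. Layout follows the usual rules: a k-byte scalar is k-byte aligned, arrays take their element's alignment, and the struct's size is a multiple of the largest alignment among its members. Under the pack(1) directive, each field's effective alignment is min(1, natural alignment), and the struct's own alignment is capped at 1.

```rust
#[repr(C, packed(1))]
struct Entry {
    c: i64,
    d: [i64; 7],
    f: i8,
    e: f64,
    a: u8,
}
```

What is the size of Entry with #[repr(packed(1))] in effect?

@0: c [8B, align 1] → 8
@8: d [56B, align 1] → 64
@64: f [1B, align 1] → 65
@65: e [8B, align 1] → 73
@73: a [1B, align 1] → 74
size 74, align 1

74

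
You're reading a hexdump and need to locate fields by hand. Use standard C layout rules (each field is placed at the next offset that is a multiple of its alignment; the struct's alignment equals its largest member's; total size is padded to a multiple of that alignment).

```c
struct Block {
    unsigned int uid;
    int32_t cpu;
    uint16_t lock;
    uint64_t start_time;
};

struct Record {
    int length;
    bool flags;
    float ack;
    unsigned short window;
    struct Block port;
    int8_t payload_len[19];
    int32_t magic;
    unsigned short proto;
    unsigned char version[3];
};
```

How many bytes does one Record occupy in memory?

Block: uid at 0 (size 4, align 4) → ends 4; cpu at 4 (size 4, align 4) → ends 8; lock at 8 (size 2, align 2) → ends 10; pad 6 to align 8 for start_time; start_time at 16 (size 8, align 8) → ends 24; total 24 bytes, alignment 8
length at 0 (size 4, align 4) → ends 4
flags at 4 (size 1, align 1) → ends 5
pad 3 to align 4 for ack
ack at 8 (size 4, align 4) → ends 12
window at 12 (size 2, align 2) → ends 14
pad 2 to align 8 for port
port at 16 (size 24, align 8) → ends 40
payload_len at 40 (size 19, align 1) → ends 59
pad 1 to align 4 for magic
magic at 60 (size 4, align 4) → ends 64
proto at 64 (size 2, align 2) → ends 66
version at 66 (size 3, align 1) → ends 69
tail pad 3 to reach multiple of 8
total 72 bytes, alignment 8

72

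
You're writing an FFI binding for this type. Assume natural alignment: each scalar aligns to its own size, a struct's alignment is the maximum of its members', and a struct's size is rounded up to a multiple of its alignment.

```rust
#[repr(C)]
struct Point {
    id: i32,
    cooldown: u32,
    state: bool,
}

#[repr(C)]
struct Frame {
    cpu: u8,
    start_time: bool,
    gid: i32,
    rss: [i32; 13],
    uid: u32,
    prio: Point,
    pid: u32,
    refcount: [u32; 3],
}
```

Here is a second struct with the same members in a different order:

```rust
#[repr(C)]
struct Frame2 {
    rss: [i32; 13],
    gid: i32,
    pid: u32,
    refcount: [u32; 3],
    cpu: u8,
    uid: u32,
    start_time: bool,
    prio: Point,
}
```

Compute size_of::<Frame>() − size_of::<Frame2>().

-4

Point: 0..4  id  (4B, 4-aligned); 4..8  cooldown  (4B, 4-aligned); 8..9  state  (1B, 1-aligned); 9..12  -- tail padding (3B); sizeof = 12, alignof = 4
0..1  cpu  (1B, 1-aligned)
1..2  start_time  (1B, 1-aligned)
2..4  -- padding (2B)
4..8  gid  (4B, 4-aligned)
8..60  rss  (52B, 4-aligned)
60..64  uid  (4B, 4-aligned)
64..76  prio  (12B, 4-aligned)
76..80  pid  (4B, 4-aligned)
80..92  refcount  (12B, 4-aligned)
sizeof = 92, alignof = 4
— Frame2 —
0..52  rss  (52B, 4-aligned)
52..56  gid  (4B, 4-aligned)
56..60  pid  (4B, 4-aligned)
60..72  refcount  (12B, 4-aligned)
72..73  cpu  (1B, 1-aligned)
73..76  -- padding (3B)
76..80  uid  (4B, 4-aligned)
80..81  start_time  (1B, 1-aligned)
81..84  -- padding (3B)
84..96  prio  (12B, 4-aligned)
sizeof = 96, alignof = 4
92 − 96 = -4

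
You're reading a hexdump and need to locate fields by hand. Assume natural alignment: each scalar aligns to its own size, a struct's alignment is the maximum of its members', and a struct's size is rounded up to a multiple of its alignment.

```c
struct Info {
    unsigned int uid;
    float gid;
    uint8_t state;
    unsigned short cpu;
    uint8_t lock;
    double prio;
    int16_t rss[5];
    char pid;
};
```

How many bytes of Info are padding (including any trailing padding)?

uid at 0 (size 4, align 4) → ends 4
gid at 4 (size 4, align 4) → ends 8
state at 8 (size 1, align 1) → ends 9
pad 1 to align 2 for cpu
cpu at 10 (size 2, align 2) → ends 12
lock at 12 (size 1, align 1) → ends 13
pad 3 to align 8 for prio
prio at 16 (size 8, align 8) → ends 24
rss at 24 (size 10, align 2) → ends 34
pid at 34 (size 1, align 1) → ends 35
tail pad 5 to reach multiple of 8
total 40 bytes, alignment 8
data bytes 31, size 40 → padding 9

9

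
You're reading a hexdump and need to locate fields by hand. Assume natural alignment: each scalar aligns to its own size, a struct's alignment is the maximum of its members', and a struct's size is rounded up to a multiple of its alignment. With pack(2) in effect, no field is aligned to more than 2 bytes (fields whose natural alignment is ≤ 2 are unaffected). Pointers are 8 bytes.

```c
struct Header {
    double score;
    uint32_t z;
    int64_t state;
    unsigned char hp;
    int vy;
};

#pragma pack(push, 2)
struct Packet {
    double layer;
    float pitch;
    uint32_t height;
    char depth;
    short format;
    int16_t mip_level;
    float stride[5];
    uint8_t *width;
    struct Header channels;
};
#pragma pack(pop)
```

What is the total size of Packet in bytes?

Header: score at 0 (size 8, align 8) → ends 8; z at 8 (size 4, align 4) → ends 12; pad 4 to align 8 for state; state at 16 (size 8, align 8) → ends 24; hp at 24 (size 1, align 1) → ends 25; pad 3 to align 4 for vy; vy at 28 (size 4, align 4) → ends 32; total 32 bytes, alignment 8
layer at 0 (size 8, align 2) → ends 8
pitch at 8 (size 4, align 2) → ends 12
height at 12 (size 4, align 2) → ends 16
depth at 16 (size 1, align 1) → ends 17
pad 1 to align 2 for format
format at 18 (size 2, align 2) → ends 20
mip_level at 20 (size 2, align 2) → ends 22
stride at 22 (size 20, align 2) → ends 42
width at 42 (size 8, align 2) → ends 50
channels at 50 (size 32, align 2) → ends 82
total 82 bytes, alignment 2

82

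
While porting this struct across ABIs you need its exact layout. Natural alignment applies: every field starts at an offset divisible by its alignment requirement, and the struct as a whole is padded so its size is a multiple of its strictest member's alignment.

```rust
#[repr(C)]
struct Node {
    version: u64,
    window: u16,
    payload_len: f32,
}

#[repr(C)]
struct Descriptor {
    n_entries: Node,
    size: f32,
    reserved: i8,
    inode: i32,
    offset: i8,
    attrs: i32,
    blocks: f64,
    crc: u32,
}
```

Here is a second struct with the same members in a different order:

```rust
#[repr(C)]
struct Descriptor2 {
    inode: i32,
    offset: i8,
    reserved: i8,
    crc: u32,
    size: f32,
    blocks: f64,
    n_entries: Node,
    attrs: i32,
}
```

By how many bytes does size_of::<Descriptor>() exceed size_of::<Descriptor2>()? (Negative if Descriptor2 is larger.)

Node: 0..8  version  (8B, 8-aligned); 8..10  window  (2B, 2-aligned); 10..12  -- padding (2B); 12..16  payload_len  (4B, 4-aligned); sizeof = 16, alignof = 8
0..16  n_entries  (16B, 8-aligned)
16..20  size  (4B, 4-aligned)
20..21  reserved  (1B, 1-aligned)
21..24  -- padding (3B)
24..28  inode  (4B, 4-aligned)
28..29  offset  (1B, 1-aligned)
29..32  -- padding (3B)
32..36  attrs  (4B, 4-aligned)
36..40  -- padding (4B)
40..48  blocks  (8B, 8-aligned)
48..52  crc  (4B, 4-aligned)
52..56  -- tail padding (4B)
sizeof = 56, alignof = 8
— Descriptor2 —
0..4  inode  (4B, 4-aligned)
4..5  offset  (1B, 1-aligned)
5..6  reserved  (1B, 1-aligned)
6..8  -- padding (2B)
8..12  crc  (4B, 4-aligned)
12..16  size  (4B, 4-aligned)
16..24  blocks  (8B, 8-aligned)
24..40  n_entries  (16B, 8-aligned)
40..44  attrs  (4B, 4-aligned)
44..48  -- tail padding (4B)
sizeof = 48, alignof = 8
56 − 48 = 8

8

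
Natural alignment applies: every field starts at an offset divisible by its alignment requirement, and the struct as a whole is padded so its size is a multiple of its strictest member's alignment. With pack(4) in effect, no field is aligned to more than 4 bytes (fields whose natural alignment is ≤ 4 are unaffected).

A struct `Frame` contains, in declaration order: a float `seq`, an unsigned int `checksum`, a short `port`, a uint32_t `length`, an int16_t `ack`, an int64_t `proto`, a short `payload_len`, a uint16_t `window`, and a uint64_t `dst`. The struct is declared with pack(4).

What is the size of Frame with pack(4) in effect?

40

0..4  seq  (4B, 4-aligned)
4..8  checksum  (4B, 4-aligned)
8..10  port  (2B, 2-aligned)
10..12  -- padding (2B)
12..16  length  (4B, 4-aligned)
16..18  ack  (2B, 2-aligned)
18..20  -- padding (2B)
20..28  proto  (8B, 4-aligned)
28..30  payload_len  (2B, 2-aligned)
30..32  window  (2B, 2-aligned)
32..40  dst  (8B, 4-aligned)
sizeof = 40, alignof = 4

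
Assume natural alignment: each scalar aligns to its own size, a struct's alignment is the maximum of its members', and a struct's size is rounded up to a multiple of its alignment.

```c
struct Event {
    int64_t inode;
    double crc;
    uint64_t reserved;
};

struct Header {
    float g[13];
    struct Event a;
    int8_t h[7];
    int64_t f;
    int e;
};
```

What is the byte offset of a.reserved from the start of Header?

Event: 0..8  inode  (8B, 8-aligned); 8..16  crc  (8B, 8-aligned); 16..24  reserved  (8B, 8-aligned); sizeof = 24, alignof = 8
0..52  g  (52B, 4-aligned)
52..56  -- padding (4B)
56..80  a  (24B, 8-aligned)
within Event: reserved at 16
56 + 16 = 72

72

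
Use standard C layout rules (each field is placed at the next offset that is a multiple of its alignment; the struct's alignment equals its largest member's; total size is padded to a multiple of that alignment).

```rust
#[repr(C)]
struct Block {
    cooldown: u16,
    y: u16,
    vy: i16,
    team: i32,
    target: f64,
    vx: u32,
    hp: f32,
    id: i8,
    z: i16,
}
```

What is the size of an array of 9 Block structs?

0..2  cooldown  (2B, 2-aligned)
2..4  y  (2B, 2-aligned)
4..6  vy  (2B, 2-aligned)
6..8  -- padding (2B)
8..12  team  (4B, 4-aligned)
12..16  -- padding (4B)
16..24  target  (8B, 8-aligned)
24..28  vx  (4B, 4-aligned)
28..32  hp  (4B, 4-aligned)
32..33  id  (1B, 1-aligned)
33..34  -- padding (1B)
34..36  z  (2B, 2-aligned)
36..40  -- tail padding (4B)
sizeof = 40, alignof = 8
array of 9: 9 × 40 = 360

360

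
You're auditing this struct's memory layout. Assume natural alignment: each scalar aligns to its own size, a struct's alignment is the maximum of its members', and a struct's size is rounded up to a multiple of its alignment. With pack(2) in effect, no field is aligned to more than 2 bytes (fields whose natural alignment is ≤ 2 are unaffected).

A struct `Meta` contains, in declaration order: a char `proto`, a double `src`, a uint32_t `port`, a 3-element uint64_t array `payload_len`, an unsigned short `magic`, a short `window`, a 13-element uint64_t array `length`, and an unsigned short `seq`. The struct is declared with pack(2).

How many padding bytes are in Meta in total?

@0: proto [1B, align 1] → 1
+1 pad (align 2)
@2: src [8B, align 2] → 10
@10: port [4B, align 2] → 14
@14: payload_len [24B, align 2] → 38
@38: magic [2B, align 2] → 40
@40: window [2B, align 2] → 42
@42: length [104B, align 2] → 146
@146: seq [2B, align 2] → 148
size 148, align 2
data bytes 147, size 148 → padding 1

1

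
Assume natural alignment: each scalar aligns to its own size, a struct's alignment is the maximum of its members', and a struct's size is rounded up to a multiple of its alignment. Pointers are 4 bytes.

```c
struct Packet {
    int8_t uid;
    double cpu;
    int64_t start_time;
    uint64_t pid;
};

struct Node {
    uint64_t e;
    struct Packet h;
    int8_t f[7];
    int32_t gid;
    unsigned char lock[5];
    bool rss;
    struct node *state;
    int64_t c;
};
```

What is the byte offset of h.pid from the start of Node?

32

Packet: 0..1  uid  (1B, 1-aligned); 1..8  -- padding (7B); 8..16  cpu  (8B, 8-aligned); 16..24  start_time  (8B, 8-aligned); 24..32  pid  (8B, 8-aligned); sizeof = 32, alignof = 8
0..8  e  (8B, 8-aligned)
8..40  h  (32B, 8-aligned)
within Packet: pid at 24
8 + 24 = 32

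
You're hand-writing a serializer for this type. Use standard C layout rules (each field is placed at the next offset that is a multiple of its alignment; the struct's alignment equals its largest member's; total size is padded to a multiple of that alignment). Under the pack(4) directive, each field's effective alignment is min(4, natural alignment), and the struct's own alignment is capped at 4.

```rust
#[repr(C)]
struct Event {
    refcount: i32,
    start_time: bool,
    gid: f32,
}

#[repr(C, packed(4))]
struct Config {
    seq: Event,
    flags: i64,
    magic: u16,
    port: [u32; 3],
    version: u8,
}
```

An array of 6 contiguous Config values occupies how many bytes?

Event: @0: refcount [4B, align 4] → 4; @4: start_time [1B, align 1] → 5; +3 pad (align 4); @8: gid [4B, align 4] → 12; size 12, align 4
@0: seq [12B, align 4] → 12
@12: flags [8B, align 4] → 20
@20: magic [2B, align 2] → 22
+2 pad (align 4)
@24: port [12B, align 4] → 36
@36: version [1B, align 1] → 37
+3 tail pad (align 4)
size 40, align 4
array of 6: 6 × 40 = 240

240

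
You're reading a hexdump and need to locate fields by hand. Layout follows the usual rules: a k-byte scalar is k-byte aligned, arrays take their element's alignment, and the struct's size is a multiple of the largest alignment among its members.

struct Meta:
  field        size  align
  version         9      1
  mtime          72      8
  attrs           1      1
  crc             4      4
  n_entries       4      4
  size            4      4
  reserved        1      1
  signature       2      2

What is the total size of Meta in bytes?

112

0..9  version  (9B, 1-aligned)
9..16  -- padding (7B)
16..88  mtime  (72B, 8-aligned)
88..89  attrs  (1B, 1-aligned)
89..92  -- padding (3B)
92..96  crc  (4B, 4-aligned)
96..100  n_entries  (4B, 4-aligned)
100..104  size  (4B, 4-aligned)
104..105  reserved  (1B, 1-aligned)
105..106  -- padding (1B)
106..108  signature  (2B, 2-aligned)
108..112  -- tail padding (4B)
sizeof = 112, alignof = 8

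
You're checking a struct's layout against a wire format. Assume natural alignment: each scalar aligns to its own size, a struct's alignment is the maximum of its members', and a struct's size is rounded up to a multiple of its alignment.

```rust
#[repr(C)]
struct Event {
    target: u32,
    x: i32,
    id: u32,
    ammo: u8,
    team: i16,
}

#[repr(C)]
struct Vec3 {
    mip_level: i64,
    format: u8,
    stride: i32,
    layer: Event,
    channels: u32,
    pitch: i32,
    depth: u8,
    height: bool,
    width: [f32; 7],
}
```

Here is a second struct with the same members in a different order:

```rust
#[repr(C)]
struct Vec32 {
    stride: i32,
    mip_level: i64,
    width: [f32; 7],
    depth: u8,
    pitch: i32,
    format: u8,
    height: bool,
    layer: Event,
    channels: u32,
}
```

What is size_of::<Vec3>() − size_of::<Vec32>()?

-8

Event: @0: target [4B, align 4] → 4; @4: x [4B, align 4] → 8; @8: id [4B, align 4] → 12; @12: ammo [1B, align 1] → 13; +1 pad (align 2); @14: team [2B, align 2] → 16; size 16, align 4
@0: mip_level [8B, align 8] → 8
@8: format [1B, align 1] → 9
+3 pad (align 4)
@12: stride [4B, align 4] → 16
@16: layer [16B, align 4] → 32
@32: channels [4B, align 4] → 36
@36: pitch [4B, align 4] → 40
@40: depth [1B, align 1] → 41
@41: height [1B, align 1] → 42
+2 pad (align 4)
@44: width [28B, align 4] → 72
size 72, align 8
— Vec32 —
@0: stride [4B, align 4] → 4
+4 pad (align 8)
@8: mip_level [8B, align 8] → 16
@16: width [28B, align 4] → 44
@44: depth [1B, align 1] → 45
+3 pad (align 4)
@48: pitch [4B, align 4] → 52
@52: format [1B, align 1] → 53
@53: height [1B, align 1] → 54
+2 pad (align 4)
@56: layer [16B, align 4] → 72
@72: channels [4B, align 4] → 76
+4 tail pad (align 8)
size 80, align 8
72 − 80 = -8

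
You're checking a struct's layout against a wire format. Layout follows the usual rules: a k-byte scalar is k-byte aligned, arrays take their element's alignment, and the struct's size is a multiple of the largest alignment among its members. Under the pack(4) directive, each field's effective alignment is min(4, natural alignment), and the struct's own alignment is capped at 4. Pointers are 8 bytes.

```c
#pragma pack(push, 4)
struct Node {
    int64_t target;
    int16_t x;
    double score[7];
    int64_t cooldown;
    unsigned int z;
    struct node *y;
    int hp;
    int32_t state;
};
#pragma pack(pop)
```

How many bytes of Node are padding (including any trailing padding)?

target at 0 (size 8, align 4) → ends 8
x at 8 (size 2, align 2) → ends 10
pad 2 to align 4 for score
score at 12 (size 56, align 4) → ends 68
cooldown at 68 (size 8, align 4) → ends 76
z at 76 (size 4, align 4) → ends 80
y at 80 (size 8, align 4) → ends 88
hp at 88 (size 4, align 4) → ends 92
state at 92 (size 4, align 4) → ends 96
total 96 bytes, alignment 4
data bytes 94, size 96 → padding 2

2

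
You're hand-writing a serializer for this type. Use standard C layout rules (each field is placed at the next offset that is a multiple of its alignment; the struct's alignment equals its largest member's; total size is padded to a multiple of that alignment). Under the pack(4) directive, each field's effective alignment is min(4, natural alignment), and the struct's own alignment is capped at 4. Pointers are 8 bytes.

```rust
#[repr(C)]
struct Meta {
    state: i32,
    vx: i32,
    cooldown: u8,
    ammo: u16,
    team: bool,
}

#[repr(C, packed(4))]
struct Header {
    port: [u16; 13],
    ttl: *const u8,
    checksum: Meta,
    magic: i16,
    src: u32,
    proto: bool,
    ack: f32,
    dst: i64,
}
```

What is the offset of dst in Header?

Meta: @0: state [4B, align 4] → 4; @4: vx [4B, align 4] → 8; @8: cooldown [1B, align 1] → 9; +1 pad (align 2); @10: ammo [2B, align 2] → 12; @12: team [1B, align 1] → 13; +3 tail pad (align 4); size 16, align 4
@0: port [26B, align 2] → 26
+2 pad (align 4)
@28: ttl [8B, align 4] → 36
@36: checksum [16B, align 4] → 52
@52: magic [2B, align 2] → 54
+2 pad (align 4)
@56: src [4B, align 4] → 60
@60: proto [1B, align 1] → 61
+3 pad (align 4)
@64: ack [4B, align 4] → 68
@68: dst [8B, align 4] → 76

68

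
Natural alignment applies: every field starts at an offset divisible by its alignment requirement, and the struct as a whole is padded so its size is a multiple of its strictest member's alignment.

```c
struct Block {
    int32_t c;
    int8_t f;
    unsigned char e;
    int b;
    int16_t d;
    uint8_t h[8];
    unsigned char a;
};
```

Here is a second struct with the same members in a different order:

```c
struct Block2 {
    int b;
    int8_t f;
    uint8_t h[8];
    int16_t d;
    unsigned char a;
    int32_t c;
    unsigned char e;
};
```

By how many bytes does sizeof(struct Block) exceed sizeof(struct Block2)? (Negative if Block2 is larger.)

-4

0..4  c  (4B, 4-aligned)
4..5  f  (1B, 1-aligned)
5..6  e  (1B, 1-aligned)
6..8  -- padding (2B)
8..12  b  (4B, 4-aligned)
12..14  d  (2B, 2-aligned)
14..22  h  (8B, 1-aligned)
22..23  a  (1B, 1-aligned)
23..24  -- tail padding (1B)
sizeof = 24, alignof = 4
— Block2 —
0..4  b  (4B, 4-aligned)
4..5  f  (1B, 1-aligned)
5..13  h  (8B, 1-aligned)
13..14  -- padding (1B)
14..16  d  (2B, 2-aligned)
16..17  a  (1B, 1-aligned)
17..20  -- padding (3B)
20..24  c  (4B, 4-aligned)
24..25  e  (1B, 1-aligned)
25..28  -- tail padding (3B)
sizeof = 28, alignof = 4
24 − 28 = -4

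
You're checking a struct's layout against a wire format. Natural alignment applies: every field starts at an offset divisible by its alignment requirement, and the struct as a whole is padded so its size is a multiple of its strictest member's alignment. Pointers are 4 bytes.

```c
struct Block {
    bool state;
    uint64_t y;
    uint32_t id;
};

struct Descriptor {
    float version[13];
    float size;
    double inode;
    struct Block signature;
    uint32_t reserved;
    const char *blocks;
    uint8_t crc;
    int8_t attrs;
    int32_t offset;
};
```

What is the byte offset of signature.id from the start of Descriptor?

Block: state at 0 (size 1, align 1) → ends 1; pad 7 to align 8 for y; y at 8 (size 8, align 8) → ends 16; id at 16 (size 4, align 4) → ends 20; tail pad 4 to reach multiple of 8; total 24 bytes, alignment 8
version at 0 (size 52, align 4) → ends 52
size at 52 (size 4, align 4) → ends 56
inode at 56 (size 8, align 8) → ends 64
signature at 64 (size 24, align 8) → ends 88
within Block: id at 16
64 + 16 = 80

80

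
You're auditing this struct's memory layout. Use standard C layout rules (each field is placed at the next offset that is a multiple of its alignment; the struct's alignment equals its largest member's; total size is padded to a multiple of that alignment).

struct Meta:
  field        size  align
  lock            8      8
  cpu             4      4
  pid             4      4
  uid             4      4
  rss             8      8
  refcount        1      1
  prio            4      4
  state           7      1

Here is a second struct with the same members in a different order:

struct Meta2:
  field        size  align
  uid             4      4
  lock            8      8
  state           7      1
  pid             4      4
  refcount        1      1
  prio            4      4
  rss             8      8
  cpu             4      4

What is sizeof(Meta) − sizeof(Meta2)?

-8

0..8  lock  (8B, 8-aligned)
8..12  cpu  (4B, 4-aligned)
12..16  pid  (4B, 4-aligned)
16..20  uid  (4B, 4-aligned)
20..24  -- padding (4B)
24..32  rss  (8B, 8-aligned)
32..33  refcount  (1B, 1-aligned)
33..36  -- padding (3B)
36..40  prio  (4B, 4-aligned)
40..47  state  (7B, 1-aligned)
47..48  -- tail padding (1B)
sizeof = 48, alignof = 8
— Meta2 —
0..4  uid  (4B, 4-aligned)
4..8  -- padding (4B)
8..16  lock  (8B, 8-aligned)
16..23  state  (7B, 1-aligned)
23..24  -- padding (1B)
24..28  pid  (4B, 4-aligned)
28..29  refcount  (1B, 1-aligned)
29..32  -- padding (3B)
32..36  prio  (4B, 4-aligned)
36..40  -- padding (4B)
40..48  rss  (8B, 8-aligned)
48..52  cpu  (4B, 4-aligned)
52..56  -- tail padding (4B)
sizeof = 56, alignof = 8
48 − 56 = -8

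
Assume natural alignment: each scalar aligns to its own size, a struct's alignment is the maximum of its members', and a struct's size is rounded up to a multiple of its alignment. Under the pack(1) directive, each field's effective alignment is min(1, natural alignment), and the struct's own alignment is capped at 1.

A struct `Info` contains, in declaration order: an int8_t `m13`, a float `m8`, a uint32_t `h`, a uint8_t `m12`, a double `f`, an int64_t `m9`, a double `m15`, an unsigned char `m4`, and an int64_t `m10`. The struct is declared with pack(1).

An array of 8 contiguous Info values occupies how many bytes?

344

0..1  m13  (1B, 1-aligned)
1..5  m8  (4B, 1-aligned)
5..9  h  (4B, 1-aligned)
9..10  m12  (1B, 1-aligned)
10..18  f  (8B, 1-aligned)
18..26  m9  (8B, 1-aligned)
26..34  m15  (8B, 1-aligned)
34..35  m4  (1B, 1-aligned)
35..43  m10  (8B, 1-aligned)
sizeof = 43, alignof = 1
array of 8: 8 × 43 = 344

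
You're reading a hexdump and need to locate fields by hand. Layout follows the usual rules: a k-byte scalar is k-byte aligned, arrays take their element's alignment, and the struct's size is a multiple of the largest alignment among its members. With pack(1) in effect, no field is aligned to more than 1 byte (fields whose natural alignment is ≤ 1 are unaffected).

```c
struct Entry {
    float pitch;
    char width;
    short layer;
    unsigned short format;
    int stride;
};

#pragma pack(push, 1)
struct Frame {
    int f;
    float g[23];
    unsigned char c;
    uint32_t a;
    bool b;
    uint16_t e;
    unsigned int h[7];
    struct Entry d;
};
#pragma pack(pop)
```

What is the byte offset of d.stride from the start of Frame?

Entry: 0..4  pitch  (4B, 4-aligned); 4..5  width  (1B, 1-aligned); 5..6  -- padding (1B); 6..8  layer  (2B, 2-aligned); 8..10  format  (2B, 2-aligned); 10..12  -- padding (2B); 12..16  stride  (4B, 4-aligned); sizeof = 16, alignof = 4
0..4  f  (4B, 1-aligned)
4..96  g  (92B, 1-aligned)
96..97  c  (1B, 1-aligned)
97..101  a  (4B, 1-aligned)
101..102  b  (1B, 1-aligned)
102..104  e  (2B, 1-aligned)
104..132  h  (28B, 1-aligned)
132..148  d  (16B, 1-aligned)
within Entry: stride at 12
132 + 12 = 144

144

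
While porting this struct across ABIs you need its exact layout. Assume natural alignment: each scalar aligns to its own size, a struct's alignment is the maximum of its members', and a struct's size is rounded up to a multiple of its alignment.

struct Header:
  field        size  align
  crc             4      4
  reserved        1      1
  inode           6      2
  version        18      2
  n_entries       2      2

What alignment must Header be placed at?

member alignments: crc=4, reserved=1, inode=2, version=2, n_entries=2
max = 4

4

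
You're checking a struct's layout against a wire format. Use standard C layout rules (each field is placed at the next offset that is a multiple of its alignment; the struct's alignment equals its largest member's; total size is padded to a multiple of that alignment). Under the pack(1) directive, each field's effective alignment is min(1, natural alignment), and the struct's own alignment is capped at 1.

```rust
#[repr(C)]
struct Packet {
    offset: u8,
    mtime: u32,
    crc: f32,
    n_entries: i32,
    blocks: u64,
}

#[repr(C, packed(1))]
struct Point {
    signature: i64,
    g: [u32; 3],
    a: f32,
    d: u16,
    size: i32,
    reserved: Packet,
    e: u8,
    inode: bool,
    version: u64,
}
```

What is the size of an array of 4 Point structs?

256

Packet: 0..1  offset  (1B, 1-aligned); 1..4  -- padding (3B); 4..8  mtime  (4B, 4-aligned); 8..12  crc  (4B, 4-aligned); 12..16  n_entries  (4B, 4-aligned); 16..24  blocks  (8B, 8-aligned); sizeof = 24, alignof = 8
0..8  signature  (8B, 1-aligned)
8..20  g  (12B, 1-aligned)
20..24  a  (4B, 1-aligned)
24..26  d  (2B, 1-aligned)
26..30  size  (4B, 1-aligned)
30..54  reserved  (24B, 1-aligned)
54..55  e  (1B, 1-aligned)
55..56  inode  (1B, 1-aligned)
56..64  version  (8B, 1-aligned)
sizeof = 64, alignof = 1
array of 4: 4 × 64 = 256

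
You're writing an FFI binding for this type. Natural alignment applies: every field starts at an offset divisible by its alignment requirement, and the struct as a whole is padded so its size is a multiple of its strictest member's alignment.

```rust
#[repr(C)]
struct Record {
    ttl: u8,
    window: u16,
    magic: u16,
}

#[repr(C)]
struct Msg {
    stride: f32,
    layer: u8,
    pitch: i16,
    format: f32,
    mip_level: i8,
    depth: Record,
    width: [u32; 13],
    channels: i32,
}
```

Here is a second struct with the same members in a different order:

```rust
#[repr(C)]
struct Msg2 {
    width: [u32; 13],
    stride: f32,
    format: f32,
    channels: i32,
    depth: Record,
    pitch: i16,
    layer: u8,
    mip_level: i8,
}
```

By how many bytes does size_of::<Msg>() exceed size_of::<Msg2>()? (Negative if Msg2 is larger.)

Record: @0: ttl [1B, align 1] → 1; +1 pad (align 2); @2: window [2B, align 2] → 4; @4: magic [2B, align 2] → 6; size 6, align 2
@0: stride [4B, align 4] → 4
@4: layer [1B, align 1] → 5
+1 pad (align 2)
@6: pitch [2B, align 2] → 8
@8: format [4B, align 4] → 12
@12: mip_level [1B, align 1] → 13
+1 pad (align 2)
@14: depth [6B, align 2] → 20
@20: width [52B, align 4] → 72
@72: channels [4B, align 4] → 76
size 76, align 4
— Msg2 —
@0: width [52B, align 4] → 52
@52: stride [4B, align 4] → 56
@56: format [4B, align 4] → 60
@60: channels [4B, align 4] → 64
@64: depth [6B, align 2] → 70
@70: pitch [2B, align 2] → 72
@72: layer [1B, align 1] → 73
@73: mip_level [1B, align 1] → 74
+2 tail pad (align 4)
size 76, align 4
76 − 76 = 0

0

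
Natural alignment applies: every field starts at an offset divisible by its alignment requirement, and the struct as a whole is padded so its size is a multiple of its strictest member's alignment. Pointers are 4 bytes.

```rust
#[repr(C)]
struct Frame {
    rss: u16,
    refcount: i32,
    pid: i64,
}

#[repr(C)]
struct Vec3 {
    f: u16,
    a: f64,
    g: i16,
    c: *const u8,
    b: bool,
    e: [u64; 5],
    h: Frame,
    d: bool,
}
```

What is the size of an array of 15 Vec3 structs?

1440

Frame: @0: rss [2B, align 2] → 2; +2 pad (align 4); @4: refcount [4B, align 4] → 8; @8: pid [8B, align 8] → 16; size 16, align 8
@0: f [2B, align 2] → 2
+6 pad (align 8)
@8: a [8B, align 8] → 16
@16: g [2B, align 2] → 18
+2 pad (align 4)
@20: c [4B, align 4] → 24
@24: b [1B, align 1] → 25
+7 pad (align 8)
@32: e [40B, align 8] → 72
@72: h [16B, align 8] → 88
@88: d [1B, align 1] → 89
+7 tail pad (align 8)
size 96, align 8
array of 15: 15 × 96 = 1440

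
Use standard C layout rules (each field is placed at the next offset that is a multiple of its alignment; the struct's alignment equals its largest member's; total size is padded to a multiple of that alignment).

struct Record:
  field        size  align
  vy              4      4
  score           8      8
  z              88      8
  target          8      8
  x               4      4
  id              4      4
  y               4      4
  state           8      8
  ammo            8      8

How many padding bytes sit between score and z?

vy at 0 (size 4, align 4) → ends 4
pad 4 to align 8 for score
score at 8 (size 8, align 8) → ends 16
z at 16 (size 88, align 8) → ends 104

0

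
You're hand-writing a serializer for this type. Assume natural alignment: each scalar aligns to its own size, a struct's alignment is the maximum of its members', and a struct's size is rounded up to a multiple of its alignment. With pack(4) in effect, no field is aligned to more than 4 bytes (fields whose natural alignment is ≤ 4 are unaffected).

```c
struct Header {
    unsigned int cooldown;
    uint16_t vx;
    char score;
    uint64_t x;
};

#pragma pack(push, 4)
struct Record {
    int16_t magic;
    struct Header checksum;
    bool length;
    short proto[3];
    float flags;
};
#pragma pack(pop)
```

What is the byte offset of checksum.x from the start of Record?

Header: cooldown at 0 (size 4, align 4) → ends 4; vx at 4 (size 2, align 2) → ends 6; score at 6 (size 1, align 1) → ends 7; pad 1 to align 8 for x; x at 8 (size 8, align 8) → ends 16; total 16 bytes, alignment 8
magic at 0 (size 2, align 2) → ends 2
pad 2 to align 4 for checksum
checksum at 4 (size 16, align 4) → ends 20
within Header: x at 8
4 + 8 = 12

12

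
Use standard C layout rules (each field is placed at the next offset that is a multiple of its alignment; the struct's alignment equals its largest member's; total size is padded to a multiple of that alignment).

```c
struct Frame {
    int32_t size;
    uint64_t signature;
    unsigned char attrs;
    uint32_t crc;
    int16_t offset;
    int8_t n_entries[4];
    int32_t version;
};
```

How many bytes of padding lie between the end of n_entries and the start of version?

0..4  size  (4B, 4-aligned)
4..8  -- padding (4B)
8..16  signature  (8B, 8-aligned)
16..17  attrs  (1B, 1-aligned)
17..20  -- padding (3B)
20..24  crc  (4B, 4-aligned)
24..26  offset  (2B, 2-aligned)
26..30  n_entries  (4B, 1-aligned)
30..32  -- padding (2B)
32..36  version  (4B, 4-aligned)

2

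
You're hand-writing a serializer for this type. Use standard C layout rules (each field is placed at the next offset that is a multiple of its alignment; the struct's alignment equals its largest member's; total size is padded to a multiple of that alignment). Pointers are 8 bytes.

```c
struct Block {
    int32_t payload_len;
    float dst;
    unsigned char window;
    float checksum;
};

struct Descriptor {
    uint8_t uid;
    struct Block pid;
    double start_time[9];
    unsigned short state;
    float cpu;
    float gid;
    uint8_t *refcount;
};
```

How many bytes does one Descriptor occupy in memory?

Block: 0..4  payload_len  (4B, 4-aligned); 4..8  dst  (4B, 4-aligned); 8..9  window  (1B, 1-aligned); 9..12  -- padding (3B); 12..16  checksum  (4B, 4-aligned); sizeof = 16, alignof = 4
0..1  uid  (1B, 1-aligned)
1..4  -- padding (3B)
4..20  pid  (16B, 4-aligned)
20..24  -- padding (4B)
24..96  start_time  (72B, 8-aligned)
96..98  state  (2B, 2-aligned)
98..100  -- padding (2B)
100..104  cpu  (4B, 4-aligned)
104..108  gid  (4B, 4-aligned)
108..112  -- padding (4B)
112..120  refcount  (8B, 8-aligned)
sizeof = 120, alignof = 8

120 bytes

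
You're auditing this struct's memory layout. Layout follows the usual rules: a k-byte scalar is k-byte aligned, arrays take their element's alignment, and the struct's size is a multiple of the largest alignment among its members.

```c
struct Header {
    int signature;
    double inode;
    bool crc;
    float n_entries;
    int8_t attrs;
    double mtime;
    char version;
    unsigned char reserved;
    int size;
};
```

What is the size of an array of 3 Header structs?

signature at 0 (size 4, align 4) → ends 4
pad 4 to align 8 for inode
inode at 8 (size 8, align 8) → ends 16
crc at 16 (size 1, align 1) → ends 17
pad 3 to align 4 for n_entries
n_entries at 20 (size 4, align 4) → ends 24
attrs at 24 (size 1, align 1) → ends 25
pad 7 to align 8 for mtime
mtime at 32 (size 8, align 8) → ends 40
version at 40 (size 1, align 1) → ends 41
reserved at 41 (size 1, align 1) → ends 42
pad 2 to align 4 for size
size at 44 (size 4, align 4) → ends 48
total 48 bytes, alignment 8
array of 3: 3 × 48 = 144

144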